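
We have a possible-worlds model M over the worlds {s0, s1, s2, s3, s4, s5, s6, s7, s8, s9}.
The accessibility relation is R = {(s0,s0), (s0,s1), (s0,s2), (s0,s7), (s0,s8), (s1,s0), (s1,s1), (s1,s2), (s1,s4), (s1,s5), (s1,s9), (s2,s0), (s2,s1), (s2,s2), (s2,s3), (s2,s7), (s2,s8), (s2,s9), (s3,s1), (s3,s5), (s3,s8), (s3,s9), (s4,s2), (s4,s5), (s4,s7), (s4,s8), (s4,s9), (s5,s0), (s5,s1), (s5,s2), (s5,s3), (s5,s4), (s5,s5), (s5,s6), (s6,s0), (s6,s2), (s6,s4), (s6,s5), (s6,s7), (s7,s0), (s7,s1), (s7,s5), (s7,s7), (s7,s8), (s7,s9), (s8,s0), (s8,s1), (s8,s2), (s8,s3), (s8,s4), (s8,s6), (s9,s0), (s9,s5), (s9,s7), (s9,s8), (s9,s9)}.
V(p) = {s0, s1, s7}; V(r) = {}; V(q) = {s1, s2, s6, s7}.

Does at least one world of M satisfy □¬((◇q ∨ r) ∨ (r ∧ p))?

Let φ = □¬((◇q ∨ r) ∨ (r ∧ p)). Evaluate φ at each world:
  s0 (successors {s0, s1, s2, s7, s8}): φ is false.
  s1 (successors {s0, s1, s2, s4, s5, s9}): φ is false.
  s2 (successors {s0, s1, s2, s3, s7, s8, s9}): φ is false.
  s3 (successors {s1, s5, s8, s9}): φ is false.
  s4 (successors {s2, s5, s7, s8, s9}): φ is false.
  s5 (successors {s0, s1, s2, s3, s4, s5, s6}): φ is false.
  s6 (successors {s0, s2, s4, s5, s7}): φ is false.
  s7 (successors {s0, s1, s5, s7, s8, s9}): φ is false.
  s8 (successors {s0, s1, s2, s3, s4, s6}): φ is false.
  s9 (successors {s0, s5, s7, s8, s9}): φ is false.
For instance, at s3:
  At s3: □¬((◇q ∨ r) ∨ (r ∧ p)) requires ¬((◇q ∨ r) ∨ (r ∧ p)) at every successor {s1, s5, s8, s9}.
    ¬((◇q ∨ r) ∨ (r ∧ p)) fails at s1, so □¬((◇q ∨ r) ∨ (r ∧ p)) is false at s3.
      At s1: (◇q ∨ r) ∨ (r ∧ p) is true, so ¬((◇q ∨ r) ∨ (r ∧ p)) is false.

No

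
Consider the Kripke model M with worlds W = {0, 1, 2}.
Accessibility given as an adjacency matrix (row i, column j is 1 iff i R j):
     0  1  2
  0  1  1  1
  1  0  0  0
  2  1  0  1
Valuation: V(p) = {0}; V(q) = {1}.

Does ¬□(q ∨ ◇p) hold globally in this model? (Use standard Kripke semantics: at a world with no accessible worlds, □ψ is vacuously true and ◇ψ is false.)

Let φ = ¬□(q ∨ ◇p). Evaluate φ at each world:
  0 (successors {0, 1, 2}): φ is false.
  1 (successors ∅): φ is false.
  2 (successors {0, 2}): φ is false.
Detail at 0 (counterexample):
  At 0: □(q ∨ ◇p) is true, so ¬□(q ∨ ◇p) is false.
    At 0: □(q ∨ ◇p) requires q ∨ ◇p at every successor {0, 1, 2}.
      At 0: q ∨ ◇p is true.
      At 1: q ∨ ◇p is true.
      At 2: q ∨ ◇p is true.
    So □(q ∨ ◇p) is true at 0.

No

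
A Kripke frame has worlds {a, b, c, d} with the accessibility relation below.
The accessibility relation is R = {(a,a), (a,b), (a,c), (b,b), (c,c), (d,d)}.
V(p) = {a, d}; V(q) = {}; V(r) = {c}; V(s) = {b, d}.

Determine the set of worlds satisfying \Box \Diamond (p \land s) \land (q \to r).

d

Let φ = \Box \Diamond (p \land s) \land (q \to r). Evaluate φ at each world:
  a (successors {a, b, c}): φ is false.
  b (successors {b}): φ is false.
  c (successors {c}): φ is false.
  d (successors {d}): φ is true.
For instance, at d:
  At d: \Box \Diamond (p \land s) is true, q \to r is true, so \Box \Diamond (p \land s) \land (q \to r) is true.
    At d: \Box \Diamond (p \land s) requires \Diamond (p \land s) at every successor {d}.
      At d: \Diamond (p \land s) is true.
    So \Box \Diamond (p \land s) is true at d.
Satisfying worlds: {d}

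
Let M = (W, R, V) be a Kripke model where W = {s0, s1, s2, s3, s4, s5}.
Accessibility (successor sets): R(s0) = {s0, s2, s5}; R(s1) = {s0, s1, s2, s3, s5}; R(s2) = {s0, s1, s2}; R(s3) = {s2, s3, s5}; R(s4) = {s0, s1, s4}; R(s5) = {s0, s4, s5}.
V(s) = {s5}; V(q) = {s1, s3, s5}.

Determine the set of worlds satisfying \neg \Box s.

s0, s1, s2, s3, s4, s5

Let φ = \neg \Box s. Evaluate φ at each world:
  s0 (successors {s0, s2, s5}): φ is true.
  s1 (successors {s0, s1, s2, s3, s5}): φ is true.
  s2 (successors {s0, s1, s2}): φ is true.
  s3 (successors {s2, s3, s5}): φ is true.
  s4 (successors {s0, s1, s4}): φ is true.
  s5 (successors {s0, s4, s5}): φ is true.
For instance, at s0:
  At s0: \Box s is false, so \neg \Box s is true.
    At s0: \Box s requires s at every successor {s0, s2, s5}.
      s fails at s0, so \Box s is false at s0.
Satisfying worlds: {s0, s1, s2, s3, s4, s5}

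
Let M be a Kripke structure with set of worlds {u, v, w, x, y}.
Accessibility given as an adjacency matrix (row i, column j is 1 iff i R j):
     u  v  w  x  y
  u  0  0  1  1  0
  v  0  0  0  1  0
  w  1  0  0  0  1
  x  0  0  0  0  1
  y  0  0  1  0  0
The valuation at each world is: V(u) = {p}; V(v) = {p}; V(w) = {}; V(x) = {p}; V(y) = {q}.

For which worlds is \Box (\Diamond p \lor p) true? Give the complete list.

Let φ = \Box (\Diamond p \lor p). Evaluate φ at each world:
  u (successors {w, x}): φ is true.
  v (successors {x}): φ is true.
  w (successors {u, y}): φ is false.
  x (successors {y}): φ is false.
  y (successors {w}): φ is true.
For instance, at y:
  At y: \Box (\Diamond p \lor p) requires \Diamond p \lor p at every successor {w}.
      At w: \Diamond p is true, p is false, so \Diamond p \lor p is true.
  So \Box (\Diamond p \lor p) is true at y.
Satisfying worlds: {u, v, y}

u, v, y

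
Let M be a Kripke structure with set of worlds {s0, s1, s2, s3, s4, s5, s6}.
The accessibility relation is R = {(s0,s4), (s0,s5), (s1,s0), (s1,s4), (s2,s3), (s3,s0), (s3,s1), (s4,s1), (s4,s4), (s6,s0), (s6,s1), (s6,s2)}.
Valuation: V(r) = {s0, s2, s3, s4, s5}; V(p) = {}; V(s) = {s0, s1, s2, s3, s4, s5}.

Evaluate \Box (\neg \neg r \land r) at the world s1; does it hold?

At s1: \Box (\neg \neg r \land r) requires \neg \neg r \land r at every successor {s0, s4}.
  At s0: \neg \neg r \land r is true.
  At s4: \neg \neg r \land r is true.
So \Box (\neg \neg r \land r) is true at s1.

Yes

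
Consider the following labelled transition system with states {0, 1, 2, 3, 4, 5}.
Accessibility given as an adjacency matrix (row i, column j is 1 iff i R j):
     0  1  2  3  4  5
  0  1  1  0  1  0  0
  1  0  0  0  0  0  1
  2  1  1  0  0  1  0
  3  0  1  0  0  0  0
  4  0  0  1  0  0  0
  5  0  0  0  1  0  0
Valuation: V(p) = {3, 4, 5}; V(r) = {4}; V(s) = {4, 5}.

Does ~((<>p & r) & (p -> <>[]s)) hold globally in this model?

Yes

Let φ = ~((<>p & r) & (p -> <>[]s)). Evaluate φ at each world:
  0 (successors {0, 1, 3}): φ is true.
  1 (successors {5}): φ is true.
  2 (successors {0, 1, 4}): φ is true.
  3 (successors {1}): φ is true.
  4 (successors {2}): φ is true.
  5 (successors {3}): φ is true.
For instance, at 4:
  At 4: (<>p & r) & (p -> <>[]s) is false, so ~((<>p & r) & (p -> <>[]s)) is true.
    At 4: <>p & r is false, p -> <>[]s is false, so (<>p & r) & (p -> <>[]s) is false.
      At 4: <>p is false, r is true, so <>p & r is false.
      At 4: p is true, <>[]s is false, so p -> <>[]s is false.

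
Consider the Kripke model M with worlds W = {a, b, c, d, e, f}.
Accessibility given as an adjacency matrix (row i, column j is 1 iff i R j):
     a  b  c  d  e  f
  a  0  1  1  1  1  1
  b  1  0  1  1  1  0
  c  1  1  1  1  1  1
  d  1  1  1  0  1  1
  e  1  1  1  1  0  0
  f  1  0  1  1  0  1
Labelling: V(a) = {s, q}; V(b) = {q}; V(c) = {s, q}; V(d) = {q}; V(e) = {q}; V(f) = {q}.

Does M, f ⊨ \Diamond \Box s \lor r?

Recall that \Box ψ holds at a world iff ψ holds at every accessible world, and \Diamond ψ holds iff ψ holds at some accessible world.
At f: \Diamond \Box s is false, r is false, so \Diamond \Box s \lor r is false.
  At f: \Diamond \Box s requires \Box s at some successor in {a, c, d, f}.
    At a: \Box s is false.
    At c: \Box s is false.
    At d: \Box s is false.
    At f: \Box s is false.
  So \Diamond \Box s is false at f.

No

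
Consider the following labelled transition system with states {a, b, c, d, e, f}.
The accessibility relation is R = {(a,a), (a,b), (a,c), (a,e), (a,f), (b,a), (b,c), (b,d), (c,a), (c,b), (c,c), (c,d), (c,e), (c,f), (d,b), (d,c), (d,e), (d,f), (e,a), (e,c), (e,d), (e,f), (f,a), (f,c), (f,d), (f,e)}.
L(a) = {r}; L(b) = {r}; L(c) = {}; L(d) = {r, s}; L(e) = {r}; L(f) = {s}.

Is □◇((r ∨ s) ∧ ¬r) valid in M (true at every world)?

No

Let φ = □◇((r ∨ s) ∧ ¬r). Evaluate φ at each world:
  a (successors {a, b, c, e, f}): φ is false.
  b (successors {a, c, d}): φ is true.
  c (successors {a, b, c, d, e, f}): φ is false.
  d (successors {b, c, e, f}): φ is false.
  e (successors {a, c, d, f}): φ is false.
  f (successors {a, c, d, e}): φ is true.
Detail at a (counterexample):
  At a: □◇((r ∨ s) ∧ ¬r) requires ◇((r ∨ s) ∧ ¬r) at every successor {a, b, c, e, f}.
    ◇((r ∨ s) ∧ ¬r) fails at b, so □◇((r ∨ s) ∧ ¬r) is false at a.
      At b: ◇((r ∨ s) ∧ ¬r) requires (r ∨ s) ∧ ¬r at some successor in {a, c, d}.
        At a: (r ∨ s) ∧ ¬r is false.
        At c: (r ∨ s) ∧ ¬r is false.
        At d: (r ∨ s) ∧ ¬r is false.
      So ◇((r ∨ s) ∧ ¬r) is false at b.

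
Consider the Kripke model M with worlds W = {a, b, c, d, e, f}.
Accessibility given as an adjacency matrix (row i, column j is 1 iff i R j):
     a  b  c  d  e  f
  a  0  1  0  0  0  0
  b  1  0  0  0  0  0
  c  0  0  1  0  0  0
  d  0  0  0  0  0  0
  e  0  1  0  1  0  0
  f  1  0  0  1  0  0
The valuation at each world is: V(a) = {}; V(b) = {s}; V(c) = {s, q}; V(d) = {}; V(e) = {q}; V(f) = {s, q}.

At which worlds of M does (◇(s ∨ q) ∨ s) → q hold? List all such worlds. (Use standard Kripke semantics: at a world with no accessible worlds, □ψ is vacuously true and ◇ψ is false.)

Let φ = (◇(s ∨ q) ∨ s) → q. Evaluate φ at each world:
  a (successors {b}): φ is false.
  b (successors {a}): φ is false.
  c (successors {c}): φ is true.
  d (successors ∅): φ is true.
  e (successors {b, d}): φ is true.
  f (successors {a, d}): φ is true.
For instance, at e:
  At e: ◇(s ∨ q) ∨ s is true, q is true, so (◇(s ∨ q) ∨ s) → q is true.
    At e: ◇(s ∨ q) is true, s is false, so ◇(s ∨ q) ∨ s is true.
      At e: ◇(s ∨ q) requires s ∨ q at some successor in {b, d}.
        s ∨ q holds at b, so ◇(s ∨ q) is true at e.
Satisfying worlds: {c, d, e, f}

c, d, e, f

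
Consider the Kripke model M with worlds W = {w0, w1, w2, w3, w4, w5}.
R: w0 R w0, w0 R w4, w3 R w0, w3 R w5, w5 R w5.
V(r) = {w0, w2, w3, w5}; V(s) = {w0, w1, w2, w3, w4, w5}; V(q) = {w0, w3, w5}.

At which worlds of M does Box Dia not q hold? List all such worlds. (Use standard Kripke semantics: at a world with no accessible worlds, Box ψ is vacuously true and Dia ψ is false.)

Recall that Box ψ holds at a world iff ψ holds at every accessible world, and Dia ψ holds iff ψ holds at some accessible world.
Let φ = Box Dia not q. Evaluate φ at each world:
  w0 (successors {w0, w4}): φ is false.
  w1 (successors ∅): φ is true.
  w2 (successors ∅): φ is true.
  w3 (successors {w0, w5}): φ is false.
  w4 (successors ∅): φ is true.
  w5 (successors {w5}): φ is false.
For instance, at w5:
  At w5: Box Dia not q requires Dia not q at every successor {w5}.
    Dia not q fails at w5, so Box Dia not q is false at w5.
      At w5: Dia not q requires not q at some successor in {w5}.
        At w5: not q is false.
      So Dia not q is false at w5.
Satisfying worlds: {w1, w2, w4}

w1, w2, w4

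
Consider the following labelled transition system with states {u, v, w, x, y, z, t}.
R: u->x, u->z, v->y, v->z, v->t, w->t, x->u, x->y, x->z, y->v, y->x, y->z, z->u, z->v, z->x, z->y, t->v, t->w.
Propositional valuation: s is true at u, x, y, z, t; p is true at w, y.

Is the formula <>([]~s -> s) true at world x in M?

Yes

At x: <>([]~s -> s) requires []~s -> s at some successor in {u, y, z}.
  []~s -> s holds at u, so <>([]~s -> s) is true at x.
    At u: []~s is false, s is true, so []~s -> s is true.
      At u: []~s requires ~s at every successor {x, z}.
        ~s fails at x, so []~s is false at u.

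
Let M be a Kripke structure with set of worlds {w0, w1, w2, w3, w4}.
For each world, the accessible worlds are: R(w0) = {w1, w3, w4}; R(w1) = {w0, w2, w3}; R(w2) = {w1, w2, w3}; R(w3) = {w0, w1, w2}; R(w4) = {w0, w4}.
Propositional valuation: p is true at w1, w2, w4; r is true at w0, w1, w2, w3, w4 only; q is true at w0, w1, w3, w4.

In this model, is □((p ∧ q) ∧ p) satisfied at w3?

At w3: □((p ∧ q) ∧ p) requires (p ∧ q) ∧ p at every successor {w0, w1, w2}.
  (p ∧ q) ∧ p fails at w0, so □((p ∧ q) ∧ p) is false at w3.

No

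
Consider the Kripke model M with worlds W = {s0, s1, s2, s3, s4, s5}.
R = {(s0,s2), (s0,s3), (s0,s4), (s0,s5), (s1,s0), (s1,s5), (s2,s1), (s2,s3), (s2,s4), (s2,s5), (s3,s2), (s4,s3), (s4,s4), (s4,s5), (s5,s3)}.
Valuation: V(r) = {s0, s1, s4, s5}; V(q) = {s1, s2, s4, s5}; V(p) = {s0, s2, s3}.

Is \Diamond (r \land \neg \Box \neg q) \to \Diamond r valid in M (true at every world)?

Let φ = \Diamond (r \land \neg \Box \neg q) \to \Diamond r. Evaluate φ at each world:
  s0 (successors {s2, s3, s4, s5}): φ is true.
  s1 (successors {s0, s5}): φ is true.
  s2 (successors {s1, s3, s4, s5}): φ is true.
  s3 (successors {s2}): φ is true.
  s4 (successors {s3, s4, s5}): φ is true.
  s5 (successors {s3}): φ is true.
For instance, at s0:
  At s0: \Diamond (r \land \neg \Box \neg q) is true, \Diamond r is true, so \Diamond (r \land \neg \Box \neg q) \to \Diamond r is true.
    At s0: \Diamond (r \land \neg \Box \neg q) requires r \land \neg \Box \neg q at some successor in {s2, s3, s4, s5}.
      r \land \neg \Box \neg q holds at s4, so \Diamond (r \land \neg \Box \neg q) is true at s0.
    At s0: \Diamond r requires r at some successor in {s2, s3, s4, s5}.
      r holds at s4, so \Diamond r is true at s0.

Yes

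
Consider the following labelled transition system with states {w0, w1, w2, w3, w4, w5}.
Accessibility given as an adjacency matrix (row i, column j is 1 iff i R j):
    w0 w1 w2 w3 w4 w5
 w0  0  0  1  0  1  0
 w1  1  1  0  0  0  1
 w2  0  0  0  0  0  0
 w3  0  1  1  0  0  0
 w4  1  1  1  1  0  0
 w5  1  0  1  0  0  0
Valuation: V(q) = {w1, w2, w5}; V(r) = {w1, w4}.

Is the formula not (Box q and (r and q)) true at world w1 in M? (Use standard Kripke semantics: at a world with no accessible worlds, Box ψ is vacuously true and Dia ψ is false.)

Yes

At w1: Box q and (r and q) is false, so not (Box q and (r and q)) is true.
  At w1: Box q is false, r and q is true, so Box q and (r and q) is false.
    At w1: Box q requires q at every successor {w0, w1, w5}.
      q fails at w0, so Box q is false at w1.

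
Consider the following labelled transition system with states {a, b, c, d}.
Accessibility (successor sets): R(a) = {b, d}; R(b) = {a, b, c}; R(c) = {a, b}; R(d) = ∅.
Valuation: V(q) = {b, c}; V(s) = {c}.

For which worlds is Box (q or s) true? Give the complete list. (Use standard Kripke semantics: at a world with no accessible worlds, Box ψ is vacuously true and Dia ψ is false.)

Recall that Box ψ holds at a world iff ψ holds at every accessible world, and Dia ψ holds iff ψ holds at some accessible world.
Let φ = Box (q or s). Evaluate φ at each world:
  a (successors {b, d}): φ is false.
  b (successors {a, b, c}): φ is false.
  c (successors {a, b}): φ is false.
  d (successors ∅): φ is true.
For instance, at c:
  At c: Box (q or s) requires q or s at every successor {a, b}.
    q or s fails at a, so Box (q or s) is false at c.
Satisfying worlds: {d}

d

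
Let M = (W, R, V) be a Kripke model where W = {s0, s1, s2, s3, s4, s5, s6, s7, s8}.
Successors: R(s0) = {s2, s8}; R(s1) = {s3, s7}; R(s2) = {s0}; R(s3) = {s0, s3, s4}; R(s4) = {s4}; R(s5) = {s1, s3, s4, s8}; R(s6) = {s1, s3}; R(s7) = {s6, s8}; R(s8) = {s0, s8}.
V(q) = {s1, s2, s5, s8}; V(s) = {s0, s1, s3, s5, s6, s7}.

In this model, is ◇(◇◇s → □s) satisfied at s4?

At s4: ◇(◇◇s → □s) requires ◇◇s → □s at some successor in {s4}.
  ◇◇s → □s holds at s4, so ◇(◇◇s → □s) is true at s4.
    At s4: ◇◇s is false, □s is false, so ◇◇s → □s is true.
      At s4: ◇◇s requires ◇s at some successor in {s4}.
        At s4: ◇s is false.
      So ◇◇s is false at s4.
      At s4: □s requires s at every successor {s4}.
        s fails at s4, so □s is false at s4.

Yes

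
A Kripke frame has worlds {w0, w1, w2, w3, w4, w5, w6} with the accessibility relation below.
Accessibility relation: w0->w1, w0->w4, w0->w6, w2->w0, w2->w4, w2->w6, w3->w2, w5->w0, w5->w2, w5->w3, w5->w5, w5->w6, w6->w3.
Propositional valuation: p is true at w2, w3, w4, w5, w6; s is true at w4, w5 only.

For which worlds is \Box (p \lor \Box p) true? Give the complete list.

Let φ = \Box (p \lor \Box p). Evaluate φ at each world:
  w0 (successors {w1, w4, w6}): φ is true.
  w1 (successors ∅): φ is true.
  w2 (successors {w0, w4, w6}): φ is false.
  w3 (successors {w2}): φ is true.
  w4 (successors ∅): φ is true.
  w5 (successors {w0, w2, w3, w5, w6}): φ is false.
  w6 (successors {w3}): φ is true.
For instance, at w3:
  At w3: \Box (p \lor \Box p) requires p \lor \Box p at every successor {w2}.
      At w2: p is true, \Box p is false, so p \lor \Box p is true.
  So \Box (p \lor \Box p) is true at w3.
Satisfying worlds: {w0, w1, w3, w4, w6}

w0, w1, w3, w4, w6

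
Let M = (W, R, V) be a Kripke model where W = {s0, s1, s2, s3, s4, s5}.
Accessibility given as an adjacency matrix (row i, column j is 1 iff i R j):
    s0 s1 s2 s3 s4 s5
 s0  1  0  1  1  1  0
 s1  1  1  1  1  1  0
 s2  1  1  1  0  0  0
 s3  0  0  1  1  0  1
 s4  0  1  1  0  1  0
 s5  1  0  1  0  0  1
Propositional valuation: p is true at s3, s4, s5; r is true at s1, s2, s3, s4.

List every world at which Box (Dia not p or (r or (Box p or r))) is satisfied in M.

Let φ = Box (Dia not p or (r or (Box p or r))). Evaluate φ at each world:
  s0 (successors {s0, s2, s3, s4}): φ is true.
  s1 (successors {s0, s1, s2, s3, s4}): φ is true.
  s2 (successors {s0, s1, s2}): φ is true.
  s3 (successors {s2, s3, s5}): φ is true.
  s4 (successors {s1, s2, s4}): φ is true.
  s5 (successors {s0, s2, s5}): φ is true.
For instance, at s0:
  At s0: Box (Dia not p or (r or (Box p or r))) requires Dia not p or (r or (Box p or r)) at every successor {s0, s2, s3, s4}.
    At s0: Dia not p or (r or (Box p or r)) is true.
    At s2: Dia not p or (r or (Box p or r)) is true.
    At s3: Dia not p or (r or (Box p or r)) is true.
    At s4: Dia not p or (r or (Box p or r)) is true.
  So Box (Dia not p or (r or (Box p or r))) is true at s0.
Satisfying worlds: {s0, s1, s2, s3, s4, s5}

s0, s1, s2, s3, s4, s5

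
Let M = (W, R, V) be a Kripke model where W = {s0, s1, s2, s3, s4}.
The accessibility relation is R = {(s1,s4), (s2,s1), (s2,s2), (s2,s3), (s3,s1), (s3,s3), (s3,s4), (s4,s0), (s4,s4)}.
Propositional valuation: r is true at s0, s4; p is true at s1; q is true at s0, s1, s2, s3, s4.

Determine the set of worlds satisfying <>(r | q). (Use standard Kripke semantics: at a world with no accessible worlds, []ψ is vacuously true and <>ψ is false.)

s1, s2, s3, s4

Let φ = <>(r | q). Evaluate φ at each world:
  s0 (successors ∅): φ is false.
  s1 (successors {s4}): φ is true.
  s2 (successors {s1, s2, s3}): φ is true.
  s3 (successors {s1, s3, s4}): φ is true.
  s4 (successors {s0, s4}): φ is true.
For instance, at s3:
  At s3: <>(r | q) requires r | q at some successor in {s1, s3, s4}.
    r | q holds at s1, so <>(r | q) is true at s3.
Satisfying worlds: {s1, s2, s3, s4}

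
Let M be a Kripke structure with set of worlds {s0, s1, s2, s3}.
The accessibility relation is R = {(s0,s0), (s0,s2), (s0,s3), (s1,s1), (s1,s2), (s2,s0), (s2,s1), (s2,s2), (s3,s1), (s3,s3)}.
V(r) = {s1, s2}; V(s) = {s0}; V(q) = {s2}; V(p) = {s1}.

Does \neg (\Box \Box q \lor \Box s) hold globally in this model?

Yes

Recall that \Box ψ holds at a world iff ψ holds at every accessible world, and \Diamond ψ holds iff ψ holds at some accessible world.
Let φ = \neg (\Box \Box q \lor \Box s). Evaluate φ at each world:
  s0 (successors {s0, s2, s3}): φ is true.
  s1 (successors {s1, s2}): φ is true.
  s2 (successors {s0, s1, s2}): φ is true.
  s3 (successors {s1, s3}): φ is true.
For instance, at s3:
  At s3: \Box \Box q \lor \Box s is false, so \neg (\Box \Box q \lor \Box s) is true.
    At s3: \Box \Box q is false, \Box s is false, so \Box \Box q \lor \Box s is false.
      At s3: \Box \Box q requires \Box q at every successor {s1, s3}.
        \Box q fails at s1, so \Box \Box q is false at s3.
      At s3: \Box s requires s at every successor {s1, s3}.
        s fails at s1, so \Box s is false at s3.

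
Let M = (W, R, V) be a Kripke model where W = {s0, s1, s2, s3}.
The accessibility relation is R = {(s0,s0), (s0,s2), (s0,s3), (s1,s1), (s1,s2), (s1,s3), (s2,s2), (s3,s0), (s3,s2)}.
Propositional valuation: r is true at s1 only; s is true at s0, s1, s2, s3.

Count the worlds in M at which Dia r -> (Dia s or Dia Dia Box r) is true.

4

Recall that Box ψ holds at a world iff ψ holds at every accessible world, and Dia ψ holds iff ψ holds at some accessible world.
Let φ = Dia r -> (Dia s or Dia Dia Box r). Evaluate φ at each world:
  s0 (successors {s0, s2, s3}): φ is true.
  s1 (successors {s1, s2, s3}): φ is true.
  s2 (successors {s2}): φ is true.
  s3 (successors {s0, s2}): φ is true.
For instance, at s2:
  At s2: Dia r is false, Dia s or Dia Dia Box r is true, so Dia r -> (Dia s or Dia Dia Box r) is true.
    At s2: Dia r requires r at some successor in {s2}.
      At s2: r is false.
    So Dia r is false at s2.
    At s2: Dia s is true, Dia Dia Box r is false, so Dia s or Dia Dia Box r is true.
      At s2: Dia s requires s at some successor in {s2}.
        s holds at s2, so Dia s is true at s2.
      At s2: Dia Dia Box r requires Dia Box r at some successor in {s2}.
        At s2: Dia Box r is false.
      So Dia Dia Box r is false at s2.
Satisfying worlds: {s0, s1, s2, s3}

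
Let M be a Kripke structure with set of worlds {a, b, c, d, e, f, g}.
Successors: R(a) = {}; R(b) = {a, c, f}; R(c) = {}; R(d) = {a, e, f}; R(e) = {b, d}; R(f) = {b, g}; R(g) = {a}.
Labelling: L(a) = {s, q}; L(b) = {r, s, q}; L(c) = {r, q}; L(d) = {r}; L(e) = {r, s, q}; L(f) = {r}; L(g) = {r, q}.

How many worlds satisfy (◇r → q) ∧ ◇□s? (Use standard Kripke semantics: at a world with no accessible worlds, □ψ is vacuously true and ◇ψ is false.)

2

Let φ = (◇r → q) ∧ ◇□s. Evaluate φ at each world:
  a (successors ∅): φ is false.
  b (successors {a, c, f}): φ is true.
  c (successors ∅): φ is false.
  d (successors {a, e, f}): φ is false.
  e (successors {b, d}): φ is false.
  f (successors {b, g}): φ is false.
  g (successors {a}): φ is true.
For instance, at d:
  At d: ◇r → q is false, ◇□s is true, so (◇r → q) ∧ ◇□s is false.
    At d: ◇r is true, q is false, so ◇r → q is false.
      At d: ◇r requires r at some successor in {a, e, f}.
        r holds at e, so ◇r is true at d.
    At d: ◇□s requires □s at some successor in {a, e, f}.
      □s holds at a, so ◇□s is true at d.
Satisfying worlds: {b, g}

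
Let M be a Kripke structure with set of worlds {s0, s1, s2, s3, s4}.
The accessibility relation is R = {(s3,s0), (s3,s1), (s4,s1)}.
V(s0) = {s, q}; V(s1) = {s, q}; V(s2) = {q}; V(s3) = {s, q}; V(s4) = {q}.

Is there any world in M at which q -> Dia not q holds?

No

Recall that Dia ψ holds at a world iff ψ holds at some accessible world.
Let φ = q -> Dia not q. Evaluate φ at each world:
  s0 (successors ∅): φ is false.
  s1 (successors ∅): φ is false.
  s2 (successors ∅): φ is false.
  s3 (successors {s0, s1}): φ is false.
  s4 (successors {s1}): φ is false.
For instance, at s3:
  At s3: q is true, Dia not q is false, so q -> Dia not q is false.
    At s3: Dia not q requires not q at some successor in {s0, s1}.
      At s0: not q is false.
      At s1: not q is false.
    So Dia not q is false at s3.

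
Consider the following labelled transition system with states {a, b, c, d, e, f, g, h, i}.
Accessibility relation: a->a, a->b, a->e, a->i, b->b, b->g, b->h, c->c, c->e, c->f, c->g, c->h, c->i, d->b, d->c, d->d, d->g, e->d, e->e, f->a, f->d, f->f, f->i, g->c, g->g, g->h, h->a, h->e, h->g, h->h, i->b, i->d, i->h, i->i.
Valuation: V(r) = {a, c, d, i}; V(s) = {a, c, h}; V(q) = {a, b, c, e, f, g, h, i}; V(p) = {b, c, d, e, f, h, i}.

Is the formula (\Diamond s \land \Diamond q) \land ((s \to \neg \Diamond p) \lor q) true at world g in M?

At g: \Diamond s \land \Diamond q is true, (s \to \neg \Diamond p) \lor q is true, so (\Diamond s \land \Diamond q) \land ((s \to \neg \Diamond p) \lor q) is true.
  At g: \Diamond s is true, \Diamond q is true, so \Diamond s \land \Diamond q is true.
    At g: \Diamond s requires s at some successor in {c, g, h}.
      s holds at c, so \Diamond s is true at g.
    At g: \Diamond q requires q at some successor in {c, g, h}.
      q holds at c, so \Diamond q is true at g.
  At g: s \to \neg \Diamond p is true, q is true, so (s \to \neg \Diamond p) \lor q is true.
    At g: s is false, \neg \Diamond p is false, so s \to \neg \Diamond p is true.
      At g: \Diamond p is true, so \neg \Diamond p is false.

Yes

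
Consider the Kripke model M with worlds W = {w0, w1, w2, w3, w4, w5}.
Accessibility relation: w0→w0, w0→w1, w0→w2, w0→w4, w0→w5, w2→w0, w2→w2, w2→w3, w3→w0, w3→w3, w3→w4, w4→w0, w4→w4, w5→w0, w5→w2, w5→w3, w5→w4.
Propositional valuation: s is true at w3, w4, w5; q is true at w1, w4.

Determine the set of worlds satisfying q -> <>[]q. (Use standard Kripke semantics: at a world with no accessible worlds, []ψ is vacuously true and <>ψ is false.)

w0, w2, w3, w5

Let φ = q -> <>[]q. Evaluate φ at each world:
  w0 (successors {w0, w1, w2, w4, w5}): φ is true.
  w1 (successors ∅): φ is false.
  w2 (successors {w0, w2, w3}): φ is true.
  w3 (successors {w0, w3, w4}): φ is true.
  w4 (successors {w0, w4}): φ is false.
  w5 (successors {w0, w2, w3, w4}): φ is true.
For instance, at w3:
  At w3: q is false, <>[]q is false, so q -> <>[]q is true.
    At w3: <>[]q requires []q at some successor in {w0, w3, w4}.
      At w0: []q is false.
      At w3: []q is false.
      At w4: []q is false.
    So <>[]q is false at w3.
Satisfying worlds: {w0, w2, w3, w5}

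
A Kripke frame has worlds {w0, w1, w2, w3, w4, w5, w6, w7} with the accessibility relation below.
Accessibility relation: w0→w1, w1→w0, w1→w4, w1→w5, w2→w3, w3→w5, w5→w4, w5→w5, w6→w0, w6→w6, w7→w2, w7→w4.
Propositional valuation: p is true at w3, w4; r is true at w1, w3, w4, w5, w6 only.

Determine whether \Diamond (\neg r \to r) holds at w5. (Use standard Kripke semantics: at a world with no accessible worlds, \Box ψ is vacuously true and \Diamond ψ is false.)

Recall that \Diamond ψ holds at a world iff ψ holds at some accessible world.
At w5: \Diamond (\neg r \to r) requires \neg r \to r at some successor in {w4, w5}.
  \neg r \to r holds at w4, so \Diamond (\neg r \to r) is true at w5.

Yes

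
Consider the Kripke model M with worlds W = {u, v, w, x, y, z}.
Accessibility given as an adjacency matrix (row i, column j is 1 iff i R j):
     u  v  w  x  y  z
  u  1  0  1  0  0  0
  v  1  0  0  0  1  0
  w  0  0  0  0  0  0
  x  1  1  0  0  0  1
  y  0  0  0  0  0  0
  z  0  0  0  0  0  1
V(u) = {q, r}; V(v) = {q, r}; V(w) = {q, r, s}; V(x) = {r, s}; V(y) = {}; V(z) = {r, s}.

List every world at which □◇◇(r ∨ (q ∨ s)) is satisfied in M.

w, x, y, z

Let φ = □◇◇(r ∨ (q ∨ s)). Evaluate φ at each world:
  u (successors {u, w}): φ is false.
  v (successors {u, y}): φ is false.
  w (successors ∅): φ is true.
  x (successors {u, v, z}): φ is true.
  y (successors ∅): φ is true.
  z (successors {z}): φ is true.
For instance, at z:
  At z: □◇◇(r ∨ (q ∨ s)) requires ◇◇(r ∨ (q ∨ s)) at every successor {z}.
      At z: ◇◇(r ∨ (q ∨ s)) requires ◇(r ∨ (q ∨ s)) at some successor in {z}.
        ◇(r ∨ (q ∨ s)) holds at z, so ◇◇(r ∨ (q ∨ s)) is true at z.
  So □◇◇(r ∨ (q ∨ s)) is true at z.
Satisfying worlds: {w, x, y, z}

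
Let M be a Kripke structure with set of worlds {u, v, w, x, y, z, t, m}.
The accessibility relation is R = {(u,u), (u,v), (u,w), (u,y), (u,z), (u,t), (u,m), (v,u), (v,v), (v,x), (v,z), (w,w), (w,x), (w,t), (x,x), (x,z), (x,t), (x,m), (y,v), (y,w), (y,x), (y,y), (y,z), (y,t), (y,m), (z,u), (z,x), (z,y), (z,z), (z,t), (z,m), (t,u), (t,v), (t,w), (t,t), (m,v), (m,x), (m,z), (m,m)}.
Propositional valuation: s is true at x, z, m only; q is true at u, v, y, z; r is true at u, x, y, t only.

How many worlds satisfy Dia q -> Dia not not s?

Recall that Dia ψ holds at a world iff ψ holds at some accessible world.
Let φ = Dia q -> Dia not not s. Evaluate φ at each world:
  u (successors {u, v, w, y, z, t, m}): φ is true.
  v (successors {u, v, x, z}): φ is true.
  w (successors {w, x, t}): φ is true.
  x (successors {x, z, t, m}): φ is true.
  y (successors {v, w, x, y, z, t, m}): φ is true.
  z (successors {u, x, y, z, t, m}): φ is true.
  t (successors {u, v, w, t}): φ is false.
  m (successors {v, x, z, m}): φ is true.
For instance, at x:
  At x: Dia q is true, Dia not not s is true, so Dia q -> Dia not not s is true.
    At x: Dia q requires q at some successor in {x, z, t, m}.
      q holds at z, so Dia q is true at x.
    At x: Dia not not s requires not not s at some successor in {x, z, t, m}.
      not not s holds at x, so Dia not not s is true at x.
Satisfying worlds: {u, v, w, x, y, z, m}

7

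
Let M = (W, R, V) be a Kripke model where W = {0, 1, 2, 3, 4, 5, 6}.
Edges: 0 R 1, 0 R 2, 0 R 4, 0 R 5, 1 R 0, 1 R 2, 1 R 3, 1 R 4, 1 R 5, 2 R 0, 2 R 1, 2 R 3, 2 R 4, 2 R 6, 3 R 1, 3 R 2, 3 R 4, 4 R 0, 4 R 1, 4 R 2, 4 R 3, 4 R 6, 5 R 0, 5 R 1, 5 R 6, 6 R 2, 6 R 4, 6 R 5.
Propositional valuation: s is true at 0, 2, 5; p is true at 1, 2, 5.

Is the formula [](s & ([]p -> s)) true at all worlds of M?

Let φ = [](s & ([]p -> s)). Evaluate φ at each world:
  0 (successors {1, 2, 4, 5}): φ is false.
  1 (successors {0, 2, 3, 4, 5}): φ is false.
  2 (successors {0, 1, 3, 4, 6}): φ is false.
  3 (successors {1, 2, 4}): φ is false.
  4 (successors {0, 1, 2, 3, 6}): φ is false.
  5 (successors {0, 1, 6}): φ is false.
  6 (successors {2, 4, 5}): φ is false.
Detail at 0 (counterexample):
  At 0: [](s & ([]p -> s)) requires s & ([]p -> s) at every successor {1, 2, 4, 5}.
    s & ([]p -> s) fails at 1, so [](s & ([]p -> s)) is false at 0.
      At 1: s is false, []p -> s is true, so s & ([]p -> s) is false.

No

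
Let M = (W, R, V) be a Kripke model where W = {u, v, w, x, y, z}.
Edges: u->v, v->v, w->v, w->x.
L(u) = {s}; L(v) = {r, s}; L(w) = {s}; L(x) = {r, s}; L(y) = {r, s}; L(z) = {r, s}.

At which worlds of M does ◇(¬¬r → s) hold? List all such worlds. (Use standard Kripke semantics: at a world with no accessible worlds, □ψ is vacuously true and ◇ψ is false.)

u, v, w

Let φ = ◇(¬¬r → s). Evaluate φ at each world:
  u (successors {v}): φ is true.
  v (successors {v}): φ is true.
  w (successors {v, x}): φ is true.
  x (successors ∅): φ is false.
  y (successors ∅): φ is false.
  z (successors ∅): φ is false.
For instance, at v:
  At v: ◇(¬¬r → s) requires ¬¬r → s at some successor in {v}.
    ¬¬r → s holds at v, so ◇(¬¬r → s) is true at v.
Satisfying worlds: {u, v, w}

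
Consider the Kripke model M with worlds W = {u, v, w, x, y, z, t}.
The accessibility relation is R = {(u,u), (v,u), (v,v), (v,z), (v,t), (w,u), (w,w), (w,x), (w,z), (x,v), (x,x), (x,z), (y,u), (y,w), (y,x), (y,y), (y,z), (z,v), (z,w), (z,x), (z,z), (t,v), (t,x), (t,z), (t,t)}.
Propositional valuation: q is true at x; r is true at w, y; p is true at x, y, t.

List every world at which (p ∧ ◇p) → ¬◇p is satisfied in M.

u, v, w, z

Recall that ◇ψ holds at a world iff ψ holds at some accessible world.
Let φ = (p ∧ ◇p) → ¬◇p. Evaluate φ at each world:
  u (successors {u}): φ is true.
  v (successors {u, v, z, t}): φ is true.
  w (successors {u, w, x, z}): φ is true.
  x (successors {v, x, z}): φ is false.
  y (successors {u, w, x, y, z}): φ is false.
  z (successors {v, w, x, z}): φ is true.
  t (successors {v, x, z, t}): φ is false.
For instance, at u:
  At u: p ∧ ◇p is false, ¬◇p is true, so (p ∧ ◇p) → ¬◇p is true.
    At u: p is false, ◇p is false, so p ∧ ◇p is false.
      At u: ◇p requires p at some successor in {u}.
        At u: p is false.
      So ◇p is false at u.
    At u: ◇p is false, so ¬◇p is true.
      At u: ◇p requires p at some successor in {u}.
        At u: p is false.
      So ◇p is false at u.
Satisfying worlds: {u, v, w, z}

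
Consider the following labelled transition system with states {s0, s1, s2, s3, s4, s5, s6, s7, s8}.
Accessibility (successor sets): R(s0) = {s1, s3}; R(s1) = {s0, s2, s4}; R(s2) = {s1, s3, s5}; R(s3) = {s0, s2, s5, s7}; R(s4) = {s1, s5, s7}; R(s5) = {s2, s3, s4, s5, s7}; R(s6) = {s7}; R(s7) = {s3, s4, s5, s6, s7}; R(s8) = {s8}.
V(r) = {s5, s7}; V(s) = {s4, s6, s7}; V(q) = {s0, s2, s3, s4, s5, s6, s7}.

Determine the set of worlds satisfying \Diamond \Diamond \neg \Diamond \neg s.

s3, s4, s5, s6, s7

Let φ = \Diamond \Diamond \neg \Diamond \neg s. Evaluate φ at each world:
  s0 (successors {s1, s3}): φ is false.
  s1 (successors {s0, s2, s4}): φ is false.
  s2 (successors {s1, s3, s5}): φ is false.
  s3 (successors {s0, s2, s5, s7}): φ is true.
  s4 (successors {s1, s5, s7}): φ is true.
  s5 (successors {s2, s3, s4, s5, s7}): φ is true.
  s6 (successors {s7}): φ is true.
  s7 (successors {s3, s4, s5, s6, s7}): φ is true.
  s8 (successors {s8}): φ is false.
For instance, at s2:
  At s2: \Diamond \Diamond \neg \Diamond \neg s requires \Diamond \neg \Diamond \neg s at some successor in {s1, s3, s5}.
    At s1: \Diamond \neg \Diamond \neg s is false.
    At s3: \Diamond \neg \Diamond \neg s is false.
    At s5: \Diamond \neg \Diamond \neg s is false.
  So \Diamond \Diamond \neg \Diamond \neg s is false at s2.
Satisfying worlds: {s3, s4, s5, s6, s7}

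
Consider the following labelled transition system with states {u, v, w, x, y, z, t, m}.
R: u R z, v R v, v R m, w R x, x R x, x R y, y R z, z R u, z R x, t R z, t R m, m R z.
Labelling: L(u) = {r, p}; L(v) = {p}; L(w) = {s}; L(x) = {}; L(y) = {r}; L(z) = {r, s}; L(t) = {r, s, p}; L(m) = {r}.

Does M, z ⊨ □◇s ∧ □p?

At z: □◇s is false, □p is false, so □◇s ∧ □p is false.
  At z: □◇s requires ◇s at every successor {u, x}.
    ◇s fails at x, so □◇s is false at z.
      At x: ◇s requires s at some successor in {x, y}.
        At x: s is false.
        At y: s is false.
      So ◇s is false at x.
  At z: □p requires p at every successor {u, x}.
    p fails at x, so □p is false at z.

No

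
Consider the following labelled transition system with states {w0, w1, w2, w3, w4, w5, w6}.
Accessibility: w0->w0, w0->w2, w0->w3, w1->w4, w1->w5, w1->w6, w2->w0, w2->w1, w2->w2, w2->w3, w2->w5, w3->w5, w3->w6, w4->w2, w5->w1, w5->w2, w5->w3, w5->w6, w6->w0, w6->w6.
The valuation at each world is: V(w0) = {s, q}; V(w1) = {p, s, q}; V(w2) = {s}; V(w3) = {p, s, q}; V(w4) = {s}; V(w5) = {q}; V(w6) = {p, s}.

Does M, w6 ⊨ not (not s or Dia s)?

At w6: not s or Dia s is true, so not (not s or Dia s) is false.
  At w6: not s is false, Dia s is true, so not s or Dia s is true.
    At w6: Dia s requires s at some successor in {w0, w6}.
      s holds at w0, so Dia s is true at w6.

No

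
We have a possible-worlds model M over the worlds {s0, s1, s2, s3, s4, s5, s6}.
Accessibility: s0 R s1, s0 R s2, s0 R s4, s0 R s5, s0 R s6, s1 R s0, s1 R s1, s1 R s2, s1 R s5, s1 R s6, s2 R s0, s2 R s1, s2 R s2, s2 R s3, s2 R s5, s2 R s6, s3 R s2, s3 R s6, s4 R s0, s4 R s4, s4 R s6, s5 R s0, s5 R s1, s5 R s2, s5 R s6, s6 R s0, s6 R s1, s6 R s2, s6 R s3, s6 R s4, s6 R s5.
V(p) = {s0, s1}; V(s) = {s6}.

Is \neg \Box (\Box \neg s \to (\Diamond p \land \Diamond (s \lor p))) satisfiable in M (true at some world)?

Recall that \Box ψ holds at a world iff ψ holds at every accessible world, and \Diamond ψ holds iff ψ holds at some accessible world.
Let φ = \neg \Box (\Box \neg s \to (\Diamond p \land \Diamond (s \lor p))). Evaluate φ at each world:
  s0 (successors {s1, s2, s4, s5, s6}): φ is false.
  s1 (successors {s0, s1, s2, s5, s6}): φ is false.
  s2 (successors {s0, s1, s2, s3, s5, s6}): φ is false.
  s3 (successors {s2, s6}): φ is false.
  s4 (successors {s0, s4, s6}): φ is false.
  s5 (successors {s0, s1, s2, s6}): φ is false.
  s6 (successors {s0, s1, s2, s3, s4, s5}): φ is false.
For instance, at s5:
  At s5: \Box (\Box \neg s \to (\Diamond p \land \Diamond (s \lor p))) is true, so \neg \Box (\Box \neg s \to (\Diamond p \land \Diamond (s \lor p))) is false.
    At s5: \Box (\Box \neg s \to (\Diamond p \land \Diamond (s \lor p))) requires \Box \neg s \to (\Diamond p \land \Diamond (s \lor p)) at every successor {s0, s1, s2, s6}.
      At s0: \Box \neg s \to (\Diamond p \land \Diamond (s \lor p)) is true.
      At s1: \Box \neg s \to (\Diamond p \land \Diamond (s \lor p)) is true.
      At s2: \Box \neg s \to (\Diamond p \land \Diamond (s \lor p)) is true.
      At s6: \Box \neg s \to (\Diamond p \land \Diamond (s \lor p)) is true.
    So \Box (\Box \neg s \to (\Diamond p \land \Diamond (s \lor p))) is true at s5.

No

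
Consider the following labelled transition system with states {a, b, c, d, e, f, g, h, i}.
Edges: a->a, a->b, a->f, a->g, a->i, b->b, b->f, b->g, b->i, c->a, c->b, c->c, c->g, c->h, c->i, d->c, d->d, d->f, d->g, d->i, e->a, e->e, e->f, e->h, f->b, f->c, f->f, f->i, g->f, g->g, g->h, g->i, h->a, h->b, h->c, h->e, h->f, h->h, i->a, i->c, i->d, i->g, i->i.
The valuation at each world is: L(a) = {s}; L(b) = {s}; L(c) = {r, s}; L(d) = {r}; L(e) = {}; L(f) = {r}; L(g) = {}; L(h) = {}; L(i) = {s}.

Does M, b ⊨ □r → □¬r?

Yes

At b: □r is false, □¬r is false, so □r → □¬r is true.
  At b: □r requires r at every successor {b, f, g, i}.
    r fails at b, so □r is false at b.
  At b: □¬r requires ¬r at every successor {b, f, g, i}.
    ¬r fails at f, so □¬r is false at b.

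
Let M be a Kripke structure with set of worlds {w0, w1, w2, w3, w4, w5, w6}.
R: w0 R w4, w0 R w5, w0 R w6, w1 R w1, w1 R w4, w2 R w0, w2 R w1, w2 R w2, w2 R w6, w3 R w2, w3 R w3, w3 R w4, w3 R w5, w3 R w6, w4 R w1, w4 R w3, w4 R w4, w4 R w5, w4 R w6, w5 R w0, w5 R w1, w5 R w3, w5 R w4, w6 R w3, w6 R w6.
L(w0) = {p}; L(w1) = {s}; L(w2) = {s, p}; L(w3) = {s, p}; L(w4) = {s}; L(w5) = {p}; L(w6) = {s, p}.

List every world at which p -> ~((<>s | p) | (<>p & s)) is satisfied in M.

Let φ = p -> ~((<>s | p) | (<>p & s)). Evaluate φ at each world:
  w0 (successors {w4, w5, w6}): φ is false.
  w1 (successors {w1, w4}): φ is true.
  w2 (successors {w0, w1, w2, w6}): φ is false.
  w3 (successors {w2, w3, w4, w5, w6}): φ is false.
  w4 (successors {w1, w3, w4, w5, w6}): φ is true.
  w5 (successors {w0, w1, w3, w4}): φ is false.
  w6 (successors {w3, w6}): φ is false.
For instance, at w4:
  At w4: p is false, ~((<>s | p) | (<>p & s)) is false, so p -> ~((<>s | p) | (<>p & s)) is true.
    At w4: (<>s | p) | (<>p & s) is true, so ~((<>s | p) | (<>p & s)) is false.
      At w4: <>s | p is true, <>p & s is true, so (<>s | p) | (<>p & s) is true.
Satisfying worlds: {w1, w4}

w1, w4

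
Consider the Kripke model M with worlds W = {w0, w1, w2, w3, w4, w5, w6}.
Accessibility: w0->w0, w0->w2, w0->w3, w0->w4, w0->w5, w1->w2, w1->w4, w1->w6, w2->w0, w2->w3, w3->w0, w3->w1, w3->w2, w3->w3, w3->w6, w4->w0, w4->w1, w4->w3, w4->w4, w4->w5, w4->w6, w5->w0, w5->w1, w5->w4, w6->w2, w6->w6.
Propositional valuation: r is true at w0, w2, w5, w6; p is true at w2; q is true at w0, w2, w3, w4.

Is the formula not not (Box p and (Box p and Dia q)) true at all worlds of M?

Let φ = not not (Box p and (Box p and Dia q)). Evaluate φ at each world:
  w0 (successors {w0, w2, w3, w4, w5}): φ is false.
  w1 (successors {w2, w4, w6}): φ is false.
  w2 (successors {w0, w3}): φ is false.
  w3 (successors {w0, w1, w2, w3, w6}): φ is false.
  w4 (successors {w0, w1, w3, w4, w5, w6}): φ is false.
  w5 (successors {w0, w1, w4}): φ is false.
  w6 (successors {w2, w6}): φ is false.
Detail at w0 (counterexample):
  At w0: not (Box p and (Box p and Dia q)) is true, so not not (Box p and (Box p and Dia q)) is false.
    At w0: Box p and (Box p and Dia q) is false, so not (Box p and (Box p and Dia q)) is true.
      At w0: Box p is false, Box p and Dia q is false, so Box p and (Box p and Dia q) is false.

No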